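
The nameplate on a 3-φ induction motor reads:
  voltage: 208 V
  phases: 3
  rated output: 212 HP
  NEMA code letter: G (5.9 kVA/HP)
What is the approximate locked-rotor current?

3470 A

S_LR = 5.9 × 212 = 1250.8 kVA
I_LR = S_LR/(√3·V_L) = 1250800/(1.732×208) = 3470 A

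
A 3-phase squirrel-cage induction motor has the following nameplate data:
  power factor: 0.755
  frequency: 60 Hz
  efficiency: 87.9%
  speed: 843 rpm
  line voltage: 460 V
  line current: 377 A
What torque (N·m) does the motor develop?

2260 N·m

P_in = √3·V·I·cosφ = 1.732 × 460 × 377 × 0.755 = 226774 W
P_out = η·P_in = 0.879 × 226774 = 199334 W
n = 843 rpm
ω = 2π×843/60 = 88.28 rad/s
τ = P_out/ω = 199334/88.28 = 2260 N·m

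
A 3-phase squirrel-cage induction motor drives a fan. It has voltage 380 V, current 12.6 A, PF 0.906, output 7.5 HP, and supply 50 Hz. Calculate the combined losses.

1.92 kW

P_in = √3·V·I·cosφ = 1.732×380×12.6×0.906 = 7513 W
P_out = 7.5×746 = 5595 W
Losses = P_in − P_out = 7513 − 5595 = 1918 W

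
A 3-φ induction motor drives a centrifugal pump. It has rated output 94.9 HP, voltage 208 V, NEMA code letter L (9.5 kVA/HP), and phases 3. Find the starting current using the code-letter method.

2500 A

S_LR = 9.5 × 94.9 = 901.55 kVA
I_LR = S_LR/(√3·V_L) = 901550/(1.732×208) = 2500 A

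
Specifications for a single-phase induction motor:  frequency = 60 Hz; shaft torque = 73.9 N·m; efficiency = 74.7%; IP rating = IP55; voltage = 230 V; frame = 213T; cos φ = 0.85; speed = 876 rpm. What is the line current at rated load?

ω = 2π×876/60 = 91.73 rad/s; P_out = τω = 73.9 × 91.73 = 6779 W
P_in = P_out / η = 6779 / 0.747 = 9075 W
I = P_in / (V·cosφ) = 9075 / (230 × 0.85) = 46.4 A

46.4 A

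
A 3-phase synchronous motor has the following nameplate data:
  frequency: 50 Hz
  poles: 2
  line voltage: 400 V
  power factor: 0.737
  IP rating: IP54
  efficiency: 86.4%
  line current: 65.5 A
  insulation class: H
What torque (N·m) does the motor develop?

92 N·m

P_in = √3·V·I·cosφ = 1.732 × 400 × 65.5 × 0.737 = 33444 W
P_out = η·P_in = 0.864 × 33444 = 28896 W
n = n_s = 120×50/2 = 3000 rpm (synchronous)
ω = 2π×3000/60 = 314.2 rad/s
τ = P_out/ω = 28896/314.2 = 92 N·m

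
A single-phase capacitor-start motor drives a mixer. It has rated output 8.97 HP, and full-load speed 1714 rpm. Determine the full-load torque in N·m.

37.3 N·m

P_out = 8.97 × 746 = 6692 W
ω = 2π × 1714/60 = 179.5 rad/s
τ = P_out/ω = 6692/179.5 = 37.3 N·m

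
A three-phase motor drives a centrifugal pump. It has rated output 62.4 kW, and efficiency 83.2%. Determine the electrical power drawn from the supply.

P_out = 62400 W
P_in = P_out/η = 62400/0.832 = 75000 W = 75 kW

75 kW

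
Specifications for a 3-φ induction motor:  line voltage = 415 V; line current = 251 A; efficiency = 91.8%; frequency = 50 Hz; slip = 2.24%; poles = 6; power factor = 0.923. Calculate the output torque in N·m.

1490 N·m

P_in = √3·V·I·cosφ = 1.732 × 415 × 251 × 0.923 = 166522 W
P_out = η·P_in = 0.918 × 166522 = 152867 W
n_s = 120×50/6 = 1000 rpm; n = 1000×(1−0.0224) = 978 rpm
ω = 2π×978/60 = 102.4 rad/s
τ = P_out/ω = 152867/102.4 = 1490 N·m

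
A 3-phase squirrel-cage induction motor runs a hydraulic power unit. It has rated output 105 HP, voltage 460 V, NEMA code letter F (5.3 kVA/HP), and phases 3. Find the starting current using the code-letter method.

698 A

S_LR = 5.3 × 105 = 556.5 kVA
I_LR = S_LR/(√3·V_L) = 556500/(1.732×460) = 698 A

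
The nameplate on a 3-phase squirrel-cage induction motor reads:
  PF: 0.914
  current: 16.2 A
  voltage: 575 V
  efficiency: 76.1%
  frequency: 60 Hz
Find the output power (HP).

P_in = √3·V·I·cosφ = 1.732 × 575 × 16.2 × 0.914 = 14746 W
P_out = η·P_in = 0.761 × 14746 = 11222 W
= 11222/746 = 15 HP

15 HP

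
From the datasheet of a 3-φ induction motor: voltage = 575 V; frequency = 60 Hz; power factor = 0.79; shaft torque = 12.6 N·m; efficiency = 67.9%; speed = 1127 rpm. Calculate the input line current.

2.78 A

ω = 2π×1127/60 = 118 rad/s; P_out = τω = 12.6 × 118 = 1487 W
P_in = P_out / η = 1487 / 0.679 = 2190 W
I_L = P_in / (√3·V_L·cosφ) = 2190 / (1.732 × 575 × 0.79) = 2.78 A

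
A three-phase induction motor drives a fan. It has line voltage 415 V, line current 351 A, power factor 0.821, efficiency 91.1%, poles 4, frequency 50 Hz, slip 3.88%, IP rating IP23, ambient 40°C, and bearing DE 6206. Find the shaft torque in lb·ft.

922 lb·ft

P_in = √3·V·I·cosφ = 1.732 × 415 × 351 × 0.821 = 207132 W
P_out = η·P_in = 0.911 × 207132 = 188697 W
n_s = 120×50/4 = 1500 rpm; n = 1500×(1−0.0388) = 1442 rpm
ω = 2π×1442/60 = 151 rad/s
τ = P_out/ω = 188697/151 = 1250 N·m
In lb·ft: 1250/1.356 = 922 lb·ft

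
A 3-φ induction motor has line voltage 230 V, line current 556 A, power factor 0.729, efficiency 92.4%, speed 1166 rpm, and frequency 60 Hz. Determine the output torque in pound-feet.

901 lb·ft

P_in = √3·V·I·cosφ = 1.732 × 230 × 556 × 0.729 = 161465 W
P_out = η·P_in = 0.924 × 161465 = 149194 W
n = 1166 rpm
ω = 2π×1166/60 = 122.1 rad/s
τ = P_out/ω = 149194/122.1 = 1222 N·m
In lb·ft: 1222/1.356 = 901 lb·ft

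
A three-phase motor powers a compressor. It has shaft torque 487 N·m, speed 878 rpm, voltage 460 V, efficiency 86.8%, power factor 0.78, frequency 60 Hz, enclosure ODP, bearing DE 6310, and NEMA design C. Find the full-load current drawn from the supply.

ω = 2π×878/60 = 91.94 rad/s; P_out = τω = 487 × 91.94 = 44775 W
P_in = P_out / η = 44775 / 0.868 = 51584 W
I_L = P_in / (√3·V_L·cosφ) = 51584 / (1.732 × 460 × 0.78) = 83 A

83 A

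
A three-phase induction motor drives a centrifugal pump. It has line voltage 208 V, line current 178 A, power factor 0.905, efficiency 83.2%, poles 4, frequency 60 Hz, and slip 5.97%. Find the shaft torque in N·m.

P_in = √3·V·I·cosφ = 1.732 × 208 × 178 × 0.905 = 58034 W
P_out = η·P_in = 0.832 × 58034 = 48284 W
n_s = 120×60/4 = 1800 rpm; n = 1800×(1−0.0597) = 1693 rpm
ω = 2π×1693/60 = 177.3 rad/s
τ = P_out/ω = 48284/177.3 = 272 N·m

272 N·m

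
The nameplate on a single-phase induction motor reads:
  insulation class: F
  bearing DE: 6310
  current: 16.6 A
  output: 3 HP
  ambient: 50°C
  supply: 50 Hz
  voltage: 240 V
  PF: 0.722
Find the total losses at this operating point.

P_in = V·I·cosφ = 240×16.6×0.722 = 2876 W
P_out = 3×746 = 2238 W
Losses = P_in − P_out = 2876 − 2238 = 638 W

638 W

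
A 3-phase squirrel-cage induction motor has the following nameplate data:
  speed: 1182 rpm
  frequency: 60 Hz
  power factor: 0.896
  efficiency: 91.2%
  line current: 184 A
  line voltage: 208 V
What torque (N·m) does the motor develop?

438 N·m

P_in = √3·V·I·cosφ = 1.732 × 208 × 184 × 0.896 = 59393 W
P_out = η·P_in = 0.912 × 59393 = 54166 W
n = 1182 rpm
ω = 2π×1182/60 = 123.8 rad/s
τ = P_out/ω = 54166/123.8 = 438 N·m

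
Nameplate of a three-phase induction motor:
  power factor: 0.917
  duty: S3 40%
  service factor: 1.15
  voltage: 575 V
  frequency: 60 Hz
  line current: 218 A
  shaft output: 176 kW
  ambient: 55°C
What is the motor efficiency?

88.4 %

P_out = 176 kW = 176000 W
P_in = √3·V_L·I_L·cosφ = 1.732 × 575 × 218 × 0.917 = 199086 W
η = P_out / P_in = 176000 / 199086 = 0.884 = 88.4%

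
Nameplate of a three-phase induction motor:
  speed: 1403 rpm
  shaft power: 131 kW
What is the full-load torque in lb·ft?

658 lb·ft

ω = 2π × 1403/60 = 146.9 rad/s
τ = P/ω = 131000/146.9 = 891.8 N·m
In lb·ft: 891.8/1.356 = 658 lb·ft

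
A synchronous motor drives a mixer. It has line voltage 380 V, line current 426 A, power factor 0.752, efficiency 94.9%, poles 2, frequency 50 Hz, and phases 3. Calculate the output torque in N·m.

637 N·m

P_in = √3·V·I·cosφ = 1.732 × 380 × 426 × 0.752 = 210843 W
P_out = η·P_in = 0.949 × 210843 = 200090 W
n = n_s = 120×50/2 = 3000 rpm (synchronous)
ω = 2π×3000/60 = 314.2 rad/s
τ = P_out/ω = 200090/314.2 = 637 N·m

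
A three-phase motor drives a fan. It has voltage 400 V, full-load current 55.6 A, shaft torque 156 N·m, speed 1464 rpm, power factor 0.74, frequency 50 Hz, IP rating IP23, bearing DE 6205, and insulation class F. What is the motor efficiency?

ω = 2π × 1464/60 = 153.3 rad/s; P_out = τω = 156 × 153.3 = 23915 W
P_in = √3·V_L·I_L·cosφ = 1.732 × 400 × 55.6 × 0.74 = 28505 W
η = P_out / P_in = 23915 / 28505 = 0.839 = 83.9%

83.9 %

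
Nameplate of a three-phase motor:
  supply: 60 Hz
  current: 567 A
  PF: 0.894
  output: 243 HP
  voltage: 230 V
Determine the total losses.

P_in = √3·V·I·cosφ = 1.732×230×567×0.894 = 201928 W
P_out = 243×746 = 181278 W
Losses = P_in − P_out = 201928 − 181278 = 20650 W

20700 W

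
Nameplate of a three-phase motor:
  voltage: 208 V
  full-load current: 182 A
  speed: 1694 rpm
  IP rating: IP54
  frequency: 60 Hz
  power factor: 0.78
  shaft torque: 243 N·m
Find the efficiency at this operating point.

ω = 2π × 1694/60 = 177.4 rad/s; P_out = τω = 243 × 177.4 = 43108 W
P_in = √3·V_L·I_L·cosφ = 1.732 × 208 × 182 × 0.78 = 51142 W
η = P_out / P_in = 43108 / 51142 = 0.843 = 84.3%

84.3 %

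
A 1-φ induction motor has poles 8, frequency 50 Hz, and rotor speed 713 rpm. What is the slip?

4.93 %

n_s = 120f/p = 120×50/8 = 750 rpm
s = (n_s − n)/n_s = (750 − 713)/750 = 0.0493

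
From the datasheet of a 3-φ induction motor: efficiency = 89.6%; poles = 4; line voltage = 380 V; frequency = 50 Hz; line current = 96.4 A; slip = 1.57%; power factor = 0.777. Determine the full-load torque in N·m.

286 N·m

P_in = √3·V·I·cosφ = 1.732 × 380 × 96.4 × 0.777 = 49298 W
P_out = η·P_in = 0.896 × 49298 = 44171 W
n_s = 120×50/4 = 1500 rpm; n = 1500×(1−0.0157) = 1476 rpm
ω = 2π×1476/60 = 154.6 rad/s
τ = P_out/ω = 44171/154.6 = 286 N·m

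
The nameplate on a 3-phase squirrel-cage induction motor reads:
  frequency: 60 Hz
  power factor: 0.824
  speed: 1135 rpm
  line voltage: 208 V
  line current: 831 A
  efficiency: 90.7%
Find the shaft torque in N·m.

P_in = √3·V·I·cosφ = 1.732 × 208 × 831 × 0.824 = 246683 W
P_out = η·P_in = 0.907 × 246683 = 223741 W
n = 1135 rpm
ω = 2π×1135/60 = 118.9 rad/s
τ = P_out/ω = 223741/118.9 = 1880 N·m

1880 N·m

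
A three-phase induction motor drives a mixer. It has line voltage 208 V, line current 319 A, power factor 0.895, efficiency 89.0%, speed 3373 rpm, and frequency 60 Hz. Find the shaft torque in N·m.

P_in = √3·V·I·cosφ = 1.732 × 208 × 319 × 0.895 = 102855 W
P_out = η·P_in = 0.89 × 102855 = 91541 W
n = 3373 rpm
ω = 2π×3373/60 = 353.2 rad/s
τ = P_out/ω = 91541/353.2 = 259 N·m

259 N·m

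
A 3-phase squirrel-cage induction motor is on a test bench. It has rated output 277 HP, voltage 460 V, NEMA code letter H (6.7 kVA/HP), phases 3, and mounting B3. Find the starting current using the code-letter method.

2330 A

S_LR = 6.7 × 277 = 1855.9 kVA
I_LR = S_LR/(√3·V_L) = 1855900/(1.732×460) = 2330 A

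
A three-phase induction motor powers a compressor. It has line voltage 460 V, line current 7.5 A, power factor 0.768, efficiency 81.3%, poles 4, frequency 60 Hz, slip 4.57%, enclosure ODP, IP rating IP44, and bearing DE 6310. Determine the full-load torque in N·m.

P_in = √3·V·I·cosφ = 1.732 × 460 × 7.5 × 0.768 = 4589 W
P_out = η·P_in = 0.813 × 4589 = 3731 W
n_s = 120×60/4 = 1800 rpm; n = 1800×(1−0.0457) = 1718 rpm
ω = 2π×1718/60 = 179.9 rad/s
τ = P_out/ω = 3731/179.9 = 20.7 N·m

20.7 N·m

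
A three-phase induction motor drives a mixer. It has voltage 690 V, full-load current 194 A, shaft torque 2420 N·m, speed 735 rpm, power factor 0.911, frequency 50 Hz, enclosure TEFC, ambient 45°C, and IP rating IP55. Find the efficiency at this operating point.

88.2 %

ω = 2π × 735/60 = 76.97 rad/s; P_out = τω = 2420 × 76.97 = 186267 W
P_in = √3·V_L·I_L·cosφ = 1.732 × 690 × 194 × 0.911 = 211211 W
η = P_out / P_in = 186267 / 211211 = 0.882 = 88.2%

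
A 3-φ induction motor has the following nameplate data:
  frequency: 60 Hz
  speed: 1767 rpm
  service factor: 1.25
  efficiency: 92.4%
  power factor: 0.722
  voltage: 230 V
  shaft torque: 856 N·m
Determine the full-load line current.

ω = 2π×1767/60 = 185 rad/s; P_out = τω = 856 × 185 = 158360 W
P_in = P_out / η = 158360 / 0.924 = 171385 W
I_L = P_in / (√3·V_L·cosφ) = 171385 / (1.732 × 230 × 0.722) = 596 A

596 A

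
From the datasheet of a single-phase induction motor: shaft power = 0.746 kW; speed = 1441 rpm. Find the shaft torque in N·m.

ω = 2π × 1441/60 = 150.9 rad/s
τ = P/ω = 746/150.9 = 4.94 N·m

4.94 N·m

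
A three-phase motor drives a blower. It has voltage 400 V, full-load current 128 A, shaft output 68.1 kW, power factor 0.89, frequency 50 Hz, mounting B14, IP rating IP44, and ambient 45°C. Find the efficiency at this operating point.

86.3 %

P_out = 68.1 kW = 68100 W
P_in = √3·V_L·I_L·cosφ = 1.732 × 400 × 128 × 0.89 = 78924 W
η = P_out / P_in = 68100 / 78924 = 0.863 = 86.3%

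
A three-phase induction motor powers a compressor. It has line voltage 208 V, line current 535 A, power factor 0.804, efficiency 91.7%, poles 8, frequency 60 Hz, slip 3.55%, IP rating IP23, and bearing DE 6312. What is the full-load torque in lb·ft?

1150 lb·ft

P_in = √3·V·I·cosφ = 1.732 × 208 × 535 × 0.804 = 154961 W
P_out = η·P_in = 0.917 × 154961 = 142099 W
n_s = 120×60/8 = 900 rpm; n = 900×(1−0.0355) = 868 rpm
ω = 2π×868/60 = 90.9 rad/s
τ = P_out/ω = 142099/90.9 = 1563 N·m
In lb·ft: 1563/1.356 = 1150 lb·ft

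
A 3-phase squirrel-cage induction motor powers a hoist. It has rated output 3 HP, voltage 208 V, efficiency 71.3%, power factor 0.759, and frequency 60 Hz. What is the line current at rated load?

P_out = 3 × 746 = 2238 W
P_in = P_out / η = 2238 / 0.713 = 3139 W
I_L = P_in / (√3·V_L·cosφ) = 3139 / (1.732 × 208 × 0.759) = 11.5 A

11.5 A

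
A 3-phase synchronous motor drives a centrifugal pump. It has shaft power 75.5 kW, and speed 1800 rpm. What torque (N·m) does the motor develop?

ω = 2π × 1800/60 = 188.5 rad/s
τ = P/ω = 75500/188.5 = 401 N·m

401 N·m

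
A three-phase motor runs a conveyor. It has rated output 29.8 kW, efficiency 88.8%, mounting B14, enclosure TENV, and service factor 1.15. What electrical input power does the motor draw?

33.6 kW

P_out = 29800 W
P_in = P_out/η = 29800/0.888 = 33559 W = 33.6 kW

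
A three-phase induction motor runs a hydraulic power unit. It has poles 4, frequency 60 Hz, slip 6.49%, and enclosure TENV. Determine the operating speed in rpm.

n_s = 120f/p = 120×60/4 = 1800 rpm
n = n_s(1 − s) = 1800 × (1 − 0.0649) = 1683 rpm

1683 rpm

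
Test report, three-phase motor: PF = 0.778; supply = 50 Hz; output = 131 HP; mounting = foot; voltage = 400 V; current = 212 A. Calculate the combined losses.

P_in = √3·V·I·cosφ = 1.732×400×212×0.778 = 114268 W
P_out = 131×746 = 97726 W
Losses = P_in − P_out = 114268 − 97726 = 16542 W

16500 W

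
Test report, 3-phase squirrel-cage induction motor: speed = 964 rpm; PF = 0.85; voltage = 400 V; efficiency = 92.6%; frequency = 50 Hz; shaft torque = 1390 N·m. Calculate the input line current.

257 A

ω = 2π×964/60 = 100.9 rad/s; P_out = τω = 1390 × 100.9 = 140251 W
P_in = P_out / η = 140251 / 0.926 = 151459 W
I_L = P_in / (√3·V_L·cosφ) = 151459 / (1.732 × 400 × 0.85) = 257 A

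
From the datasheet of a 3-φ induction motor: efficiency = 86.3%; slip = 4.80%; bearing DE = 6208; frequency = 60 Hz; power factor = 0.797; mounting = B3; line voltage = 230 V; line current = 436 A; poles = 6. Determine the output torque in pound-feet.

P_in = √3·V·I·cosφ = 1.732 × 230 × 436 × 0.797 = 138427 W
P_out = η·P_in = 0.863 × 138427 = 119463 W
n_s = 120×60/6 = 1200 rpm; n = 1200×(1−0.048) = 1142 rpm
ω = 2π×1142/60 = 119.6 rad/s
τ = P_out/ω = 119463/119.6 = 998.9 N·m
In lb·ft: 998.9/1.356 = 737 lb·ft

737 lb·ft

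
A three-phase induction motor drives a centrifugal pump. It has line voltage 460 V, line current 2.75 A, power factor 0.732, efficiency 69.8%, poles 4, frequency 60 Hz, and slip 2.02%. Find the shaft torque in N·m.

6.06 N·m

P_in = √3·V·I·cosφ = 1.732 × 460 × 2.75 × 0.732 = 1604 W
P_out = η·P_in = 0.698 × 1604 = 1120 W
n_s = 120×60/4 = 1800 rpm; n = 1800×(1−0.0202) = 1764 rpm
ω = 2π×1764/60 = 184.7 rad/s
τ = P_out/ω = 1120/184.7 = 6.06 N·m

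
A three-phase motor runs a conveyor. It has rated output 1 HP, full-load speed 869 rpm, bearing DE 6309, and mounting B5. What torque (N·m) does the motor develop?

P_out = 1 × 746 = 746 W
ω = 2π × 869/60 = 91 rad/s
τ = P_out/ω = 746/91 = 8.2 N·m

8.2 N·m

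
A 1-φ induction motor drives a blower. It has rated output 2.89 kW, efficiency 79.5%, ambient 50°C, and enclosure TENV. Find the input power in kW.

P_out = 2890 W
P_in = P_out/η = 2890/0.795 = 3635 W = 3.64 kW

3.64 kW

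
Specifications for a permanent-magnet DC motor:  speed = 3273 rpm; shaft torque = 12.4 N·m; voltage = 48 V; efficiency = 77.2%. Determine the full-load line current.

115 A

ω = 2π×3273/60 = 342.7 rad/s; P_out = τω = 12.4 × 342.7 = 4249 W
P_in = P_out / η = 4249 / 0.772 = 5504 W
I = P_in / V = 5504 / 48 = 115 A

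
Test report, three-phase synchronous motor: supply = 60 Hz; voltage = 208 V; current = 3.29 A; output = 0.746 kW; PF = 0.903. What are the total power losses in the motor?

P_in = √3·V·I·cosφ = 1.732×208×3.29×0.903 = 1070 W
P_out = 746 W
Losses = P_in − P_out = 1070 − 746 = 324 W

324 W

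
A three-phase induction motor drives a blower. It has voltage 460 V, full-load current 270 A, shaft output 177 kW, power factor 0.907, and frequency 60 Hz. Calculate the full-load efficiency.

90.7 %

P_out = 177 kW = 177000 W
P_in = √3·V_L·I_L·cosφ = 1.732 × 460 × 270 × 0.907 = 195109 W
η = P_out / P_in = 177000 / 195109 = 0.907 = 90.7%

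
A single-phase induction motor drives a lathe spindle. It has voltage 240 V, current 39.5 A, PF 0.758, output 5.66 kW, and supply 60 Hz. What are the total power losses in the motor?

1.53 kW

P_in = V·I·cosφ = 240×39.5×0.758 = 7186 W
P_out = 5660 W
Losses = P_in − P_out = 7186 − 5660 = 1526 W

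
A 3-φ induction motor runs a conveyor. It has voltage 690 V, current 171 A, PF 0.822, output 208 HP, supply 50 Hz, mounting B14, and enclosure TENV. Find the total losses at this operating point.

12.8 kW

P_in = √3·V·I·cosφ = 1.732×690×171×0.822 = 167983 W
P_out = 208×746 = 155168 W
Losses = P_in − P_out = 167983 − 155168 = 12815 W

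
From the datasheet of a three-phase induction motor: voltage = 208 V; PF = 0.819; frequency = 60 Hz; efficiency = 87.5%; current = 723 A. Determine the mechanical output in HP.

P_in = √3·V·I·cosφ = 1.732 × 208 × 723 × 0.819 = 213321 W
P_out = η·P_in = 0.875 × 213321 = 186656 W
= 186656/746 = 250 HP

250 HP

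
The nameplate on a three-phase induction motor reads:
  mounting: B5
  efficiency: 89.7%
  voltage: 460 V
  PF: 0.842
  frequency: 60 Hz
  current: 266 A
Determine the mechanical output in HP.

P_in = √3·V·I·cosφ = 1.732 × 460 × 266 × 0.842 = 178443 W
P_out = η·P_in = 0.897 × 178443 = 160063 W
= 160063/746 = 215 HP

215 HP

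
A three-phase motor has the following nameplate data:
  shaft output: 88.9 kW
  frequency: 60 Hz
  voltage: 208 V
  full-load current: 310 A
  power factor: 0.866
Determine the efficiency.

P_out = 88.9 kW = 88900 W
P_in = √3·V_L·I_L·cosφ = 1.732 × 208 × 310 × 0.866 = 96714 W
η = P_out / P_in = 88900 / 96714 = 0.919 = 91.9%

91.9 %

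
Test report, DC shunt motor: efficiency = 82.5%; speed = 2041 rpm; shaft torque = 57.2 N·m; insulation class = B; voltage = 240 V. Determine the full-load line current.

ω = 2π×2041/60 = 213.7 rad/s; P_out = τω = 57.2 × 213.7 = 12224 W
P_in = P_out / η = 12224 / 0.825 = 14817 W
I = P_in / V = 14817 / 240 = 61.7 A

61.7 A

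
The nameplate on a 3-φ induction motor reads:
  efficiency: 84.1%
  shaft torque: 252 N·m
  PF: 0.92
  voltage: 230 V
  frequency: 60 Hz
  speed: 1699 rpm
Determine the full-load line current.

145 A

ω = 2π×1699/60 = 177.9 rad/s; P_out = τω = 252 × 177.9 = 44831 W
P_in = P_out / η = 44831 / 0.841 = 53307 W
I_L = P_in / (√3·V_L·cosφ) = 53307 / (1.732 × 230 × 0.92) = 145 A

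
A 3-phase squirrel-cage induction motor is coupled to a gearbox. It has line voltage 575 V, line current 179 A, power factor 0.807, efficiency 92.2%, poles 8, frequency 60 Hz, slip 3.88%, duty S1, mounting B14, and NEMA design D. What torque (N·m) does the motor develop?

1460 N·m

P_in = √3·V·I·cosφ = 1.732 × 575 × 179 × 0.807 = 143861 W
P_out = η·P_in = 0.922 × 143861 = 132640 W
n_s = 120×60/8 = 900 rpm; n = 900×(1−0.0388) = 865 rpm
ω = 2π×865/60 = 90.58 rad/s
τ = P_out/ω = 132640/90.58 = 1460 N·m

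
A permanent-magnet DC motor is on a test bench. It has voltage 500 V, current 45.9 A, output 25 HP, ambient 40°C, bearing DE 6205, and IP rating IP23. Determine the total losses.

4300 W

P_in = V·I = 500×45.9 = 22950 W
P_out = 25×746 = 18650 W
Losses = P_in − P_out = 22950 − 18650 = 4300 W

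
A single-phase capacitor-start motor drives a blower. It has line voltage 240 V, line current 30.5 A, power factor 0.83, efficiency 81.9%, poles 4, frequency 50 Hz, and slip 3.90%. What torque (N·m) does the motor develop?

P_in = V·I·cosφ = 240 × 30.5 × 0.83 = 6076 W
P_out = η·P_in = 0.819 × 6076 = 4976 W
n_s = 120×50/4 = 1500 rpm; n = 1500×(1−0.039) = 1442 rpm
ω = 2π×1442/60 = 151 rad/s
τ = P_out/ω = 4976/151 = 33 N·m

33 N·m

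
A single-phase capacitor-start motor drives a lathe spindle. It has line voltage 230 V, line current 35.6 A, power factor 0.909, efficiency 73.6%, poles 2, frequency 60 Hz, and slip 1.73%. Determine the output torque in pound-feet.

10.9 lb·ft

P_in = V·I·cosφ = 230 × 35.6 × 0.909 = 7443 W
P_out = η·P_in = 0.736 × 7443 = 5478 W
n_s = 120×60/2 = 3600 rpm; n = 3600×(1−0.0173) = 3538 rpm
ω = 2π×3538/60 = 370.5 rad/s
τ = P_out/ω = 5478/370.5 = 14.79 N·m
In lb·ft: 14.79/1.356 = 10.9 lb·ft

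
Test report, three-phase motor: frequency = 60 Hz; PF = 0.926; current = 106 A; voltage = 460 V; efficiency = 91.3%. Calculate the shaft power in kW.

P_in = √3·V·I·cosφ = 1.732 × 460 × 106 × 0.926 = 78203 W
P_out = η·P_in = 0.913 × 78203 = 71399 W

71.4 kW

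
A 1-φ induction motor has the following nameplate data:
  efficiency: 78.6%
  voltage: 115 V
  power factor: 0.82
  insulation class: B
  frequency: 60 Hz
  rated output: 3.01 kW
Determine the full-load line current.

P_out = 3.01 kW = 3010 W
P_in = P_out / η = 3010 / 0.786 = 3830 W
I = P_in / (V·cosφ) = 3830 / (115 × 0.82) = 40.6 A

40.6 A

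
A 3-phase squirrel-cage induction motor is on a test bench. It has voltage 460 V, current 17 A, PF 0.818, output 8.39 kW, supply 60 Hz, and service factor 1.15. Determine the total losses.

2690 W

P_in = √3·V·I·cosφ = 1.732×460×17×0.818 = 11079 W
P_out = 8390 W
Losses = P_in − P_out = 11079 − 8390 = 2689 W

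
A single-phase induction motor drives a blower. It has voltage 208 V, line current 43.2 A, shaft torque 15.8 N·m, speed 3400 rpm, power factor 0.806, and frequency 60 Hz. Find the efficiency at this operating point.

77.7 %

ω = 2π × 3400/60 = 356 rad/s; P_out = τω = 15.8 × 356 = 5625 W
P_in = V·I·cosφ = 208 × 43.2 × 0.806 = 7242 W
η = P_out / P_in = 5625 / 7242 = 0.777 = 77.7%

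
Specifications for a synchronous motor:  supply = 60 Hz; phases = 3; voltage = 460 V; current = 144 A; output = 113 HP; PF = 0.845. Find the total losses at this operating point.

P_in = √3·V·I·cosφ = 1.732×460×144×0.845 = 96945 W
P_out = 113×746 = 84298 W
Losses = P_in − P_out = 96945 − 84298 = 12647 W

12600 W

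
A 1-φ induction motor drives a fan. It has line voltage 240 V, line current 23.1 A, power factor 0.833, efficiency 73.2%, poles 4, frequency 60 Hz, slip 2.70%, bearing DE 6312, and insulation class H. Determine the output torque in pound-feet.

13.6 lb·ft

P_in = V·I·cosφ = 240 × 23.1 × 0.833 = 4618 W
P_out = η·P_in = 0.732 × 4618 = 3380 W
n_s = 120×60/4 = 1800 rpm; n = 1800×(1−0.027) = 1751 rpm
ω = 2π×1751/60 = 183.4 rad/s
τ = P_out/ω = 3380/183.4 = 18.43 N·m
In lb·ft: 18.43/1.356 = 13.6 lb·ft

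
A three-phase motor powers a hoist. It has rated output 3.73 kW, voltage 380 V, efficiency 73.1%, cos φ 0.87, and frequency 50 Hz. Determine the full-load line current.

P_out = 3.73 kW = 3730 W
P_in = P_out / η = 3730 / 0.731 = 5103 W
I_L = P_in / (√3·V_L·cosφ) = 5103 / (1.732 × 380 × 0.87) = 8.91 A

8.91 A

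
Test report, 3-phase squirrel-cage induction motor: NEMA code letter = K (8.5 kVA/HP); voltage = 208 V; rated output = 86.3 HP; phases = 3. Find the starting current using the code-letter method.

2040 A

S_LR = 8.5 × 86.3 = 733.55 kVA
I_LR = S_LR/(√3·V_L) = 733550/(1.732×208) = 2040 A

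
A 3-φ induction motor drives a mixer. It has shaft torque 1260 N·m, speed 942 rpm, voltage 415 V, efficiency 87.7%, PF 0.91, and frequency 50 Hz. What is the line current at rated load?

217 A

ω = 2π×942/60 = 98.65 rad/s; P_out = τω = 1260 × 98.65 = 124299 W
P_in = P_out / η = 124299 / 0.877 = 141732 W
I_L = P_in / (√3·V_L·cosφ) = 141732 / (1.732 × 415 × 0.91) = 217 A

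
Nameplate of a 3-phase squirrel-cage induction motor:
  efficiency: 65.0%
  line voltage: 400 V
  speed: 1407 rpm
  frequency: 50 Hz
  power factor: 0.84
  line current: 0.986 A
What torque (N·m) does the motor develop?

P_in = √3·V·I·cosφ = 1.732 × 400 × 0.986 × 0.84 = 574 W
P_out = η·P_in = 0.65 × 574 = 373 W
n = 1407 rpm
ω = 2π×1407/60 = 147.3 rad/s
τ = P_out/ω = 373/147.3 = 2.53 N·m

2.53 N·m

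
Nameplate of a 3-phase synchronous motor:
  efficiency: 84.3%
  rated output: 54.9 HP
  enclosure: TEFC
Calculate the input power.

48.6 kW

P_out = 54.9 × 746 = 40955 W
P_in = P_out/η = 40955/0.843 = 48582 W = 48.6 kW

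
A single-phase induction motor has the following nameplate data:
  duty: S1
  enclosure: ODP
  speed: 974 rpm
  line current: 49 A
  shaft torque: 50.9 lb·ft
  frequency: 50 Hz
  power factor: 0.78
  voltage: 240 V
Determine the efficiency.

76.7 %

τ = 50.9 lb·ft × 1.356 = 69.02 N·m
ω = 2π × 974/60 = 102 rad/s; P_out = τω = 69.02 × 102 = 7040 W
P_in = V·I·cosφ = 240 × 49 × 0.78 = 9173 W
η = P_out / P_in = 7040 / 9173 = 0.767 = 76.7%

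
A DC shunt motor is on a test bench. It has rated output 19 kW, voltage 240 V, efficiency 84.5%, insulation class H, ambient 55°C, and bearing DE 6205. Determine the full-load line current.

P_out = 19 kW = 19000 W
P_in = P_out / η = 19000 / 0.845 = 22485 W
I = P_in / V = 22485 / 240 = 93.7 A

93.7 A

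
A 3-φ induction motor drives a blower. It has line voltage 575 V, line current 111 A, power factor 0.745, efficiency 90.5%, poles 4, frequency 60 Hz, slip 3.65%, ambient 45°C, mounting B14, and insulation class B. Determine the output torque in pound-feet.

303 lb·ft

P_in = √3·V·I·cosφ = 1.732 × 575 × 111 × 0.745 = 82356 W
P_out = η·P_in = 0.905 × 82356 = 74532 W
n_s = 120×60/4 = 1800 rpm; n = 1800×(1−0.0365) = 1734 rpm
ω = 2π×1734/60 = 181.6 rad/s
τ = P_out/ω = 74532/181.6 = 410.4 N·m
In lb·ft: 410.4/1.356 = 303 lb·ft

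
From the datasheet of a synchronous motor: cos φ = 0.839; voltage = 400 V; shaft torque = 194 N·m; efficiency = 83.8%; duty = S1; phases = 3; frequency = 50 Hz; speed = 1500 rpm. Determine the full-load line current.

ω = 2π×1500/60 = 157.1 rad/s; P_out = τω = 194 × 157.1 = 30477 W
P_in = P_out / η = 30477 / 0.838 = 36369 W
I_L = P_in / (√3·V_L·cosφ) = 36369 / (1.732 × 400 × 0.839) = 62.6 A

62.6 A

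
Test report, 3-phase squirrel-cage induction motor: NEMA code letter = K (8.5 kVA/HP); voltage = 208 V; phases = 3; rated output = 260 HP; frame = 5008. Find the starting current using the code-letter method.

6130 A

S_LR = 8.5 × 260 = 2210 kVA
I_LR = S_LR/(√3·V_L) = 2210000/(1.732×208) = 6130 A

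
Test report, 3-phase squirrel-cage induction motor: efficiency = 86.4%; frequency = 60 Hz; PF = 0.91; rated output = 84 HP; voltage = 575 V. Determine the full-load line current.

P_out = 84 × 746 = 62664 W
P_in = P_out / η = 62664 / 0.864 = 72528 W
I_L = P_in / (√3·V_L·cosφ) = 72528 / (1.732 × 575 × 0.91) = 80 A

80 A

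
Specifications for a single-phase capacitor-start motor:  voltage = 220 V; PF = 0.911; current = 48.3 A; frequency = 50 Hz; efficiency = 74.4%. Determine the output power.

7.2 kW

P_in = V·I·cosφ = 220 × 48.3 × 0.911 = 9680 W
P_out = η·P_in = 0.744 × 9680 = 7202 W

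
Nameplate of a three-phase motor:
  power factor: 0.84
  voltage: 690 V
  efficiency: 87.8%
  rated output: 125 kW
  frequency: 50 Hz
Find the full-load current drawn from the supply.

P_out = 125 kW = 125000 W
P_in = P_out / η = 125000 / 0.878 = 142369 W
I_L = P_in / (√3·V_L·cosφ) = 142369 / (1.732 × 690 × 0.84) = 142 A

142 A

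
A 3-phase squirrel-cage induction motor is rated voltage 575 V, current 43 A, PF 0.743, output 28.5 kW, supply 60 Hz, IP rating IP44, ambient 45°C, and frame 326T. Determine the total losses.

3.32 kW

P_in = √3·V·I·cosφ = 1.732×575×43×0.743 = 31818 W
P_out = 28500 W
Losses = P_in − P_out = 31818 − 28500 = 3318 W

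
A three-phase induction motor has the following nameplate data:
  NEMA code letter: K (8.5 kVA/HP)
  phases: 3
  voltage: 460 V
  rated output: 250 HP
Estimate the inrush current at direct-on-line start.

S_LR = 8.5 × 250 = 2125 kVA
I_LR = S_LR/(√3·V_L) = 2125000/(1.732×460) = 2670 A

2670 A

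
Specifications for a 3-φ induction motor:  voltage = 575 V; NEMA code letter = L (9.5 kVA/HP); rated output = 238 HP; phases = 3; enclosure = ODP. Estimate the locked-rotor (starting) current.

2270 A

S_LR = 9.5 × 238 = 2261 kVA
I_LR = S_LR/(√3·V_L) = 2261000/(1.732×575) = 2270 A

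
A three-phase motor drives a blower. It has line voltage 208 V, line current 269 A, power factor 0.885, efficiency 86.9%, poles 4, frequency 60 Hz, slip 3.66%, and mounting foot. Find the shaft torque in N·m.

P_in = √3·V·I·cosφ = 1.732 × 208 × 269 × 0.885 = 85764 W
P_out = η·P_in = 0.869 × 85764 = 74529 W
n_s = 120×60/4 = 1800 rpm; n = 1800×(1−0.0366) = 1734 rpm
ω = 2π×1734/60 = 181.6 rad/s
τ = P_out/ω = 74529/181.6 = 410 N·m

410 N·m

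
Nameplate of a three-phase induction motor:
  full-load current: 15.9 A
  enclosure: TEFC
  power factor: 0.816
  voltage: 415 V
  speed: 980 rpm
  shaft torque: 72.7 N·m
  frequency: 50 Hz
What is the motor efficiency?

ω = 2π × 980/60 = 102.6 rad/s; P_out = τω = 72.7 × 102.6 = 7459 W
P_in = √3·V_L·I_L·cosφ = 1.732 × 415 × 15.9 × 0.816 = 9326 W
η = P_out / P_in = 7459 / 9326 = 0.800 = 80.0%

80.0 %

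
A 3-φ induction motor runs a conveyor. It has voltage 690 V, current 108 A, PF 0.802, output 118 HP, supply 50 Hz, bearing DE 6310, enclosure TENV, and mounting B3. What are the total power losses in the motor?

P_in = √3·V·I·cosφ = 1.732×690×108×0.802 = 103513 W
P_out = 118×746 = 88028 W
Losses = P_in − P_out = 103513 − 88028 = 15485 W

15500 W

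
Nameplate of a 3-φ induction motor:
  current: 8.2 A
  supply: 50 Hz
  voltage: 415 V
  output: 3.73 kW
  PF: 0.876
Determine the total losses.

P_in = √3·V·I·cosφ = 1.732×415×8.2×0.876 = 5163 W
P_out = 3730 W
Losses = P_in − P_out = 5163 − 3730 = 1433 W

1430 W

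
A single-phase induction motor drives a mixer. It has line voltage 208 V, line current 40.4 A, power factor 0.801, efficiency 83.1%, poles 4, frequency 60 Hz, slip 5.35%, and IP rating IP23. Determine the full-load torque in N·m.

P_in = V·I·cosφ = 208 × 40.4 × 0.801 = 6731 W
P_out = η·P_in = 0.831 × 6731 = 5593 W
n_s = 120×60/4 = 1800 rpm; n = 1800×(1−0.0535) = 1704 rpm
ω = 2π×1704/60 = 178.4 rad/s
τ = P_out/ω = 5593/178.4 = 31.4 N·m

31.4 N·m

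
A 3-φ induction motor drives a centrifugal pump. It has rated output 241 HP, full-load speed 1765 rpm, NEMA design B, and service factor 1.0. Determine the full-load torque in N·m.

973 N·m

P_out = 241 × 746 = 179786 W
ω = 2π × 1765/60 = 184.8 rad/s
τ = P_out/ω = 179786/184.8 = 973 N·m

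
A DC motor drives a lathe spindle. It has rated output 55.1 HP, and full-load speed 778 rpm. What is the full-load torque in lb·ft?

372 lb·ft

P_out = 55.1 × 746 = 41105 W
ω = 2π × 778/60 = 81.47 rad/s
τ = P_out/ω = 41105/81.47 = 504.5 N·m
In lb·ft: 504.5/1.356 = 372 lb·ft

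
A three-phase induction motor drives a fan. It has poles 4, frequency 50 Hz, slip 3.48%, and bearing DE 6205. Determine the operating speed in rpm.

n_s = 120f/p = 120×50/4 = 1500 rpm
n = n_s(1 − s) = 1500 × (1 − 0.0348) = 1448 rpm

1448 rpm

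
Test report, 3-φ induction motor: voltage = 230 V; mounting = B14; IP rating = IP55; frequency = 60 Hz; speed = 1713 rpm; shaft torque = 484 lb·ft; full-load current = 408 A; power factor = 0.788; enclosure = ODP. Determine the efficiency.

τ = 484 lb·ft × 1.356 = 656.3 N·m
ω = 2π × 1713/60 = 179.4 rad/s; P_out = τω = 656.3 × 179.4 = 117740 W
P_in = √3·V_L·I_L·cosφ = 1.732 × 230 × 408 × 0.788 = 128074 W
η = P_out / P_in = 117740 / 128074 = 0.919 = 91.9%

91.9 %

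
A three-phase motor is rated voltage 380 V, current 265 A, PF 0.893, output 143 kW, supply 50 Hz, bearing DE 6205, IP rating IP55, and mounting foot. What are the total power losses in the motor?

P_in = √3·V·I·cosφ = 1.732×380×265×0.893 = 155750 W
P_out = 143000 W
Losses = P_in − P_out = 155750 − 143000 = 12750 W

12800 W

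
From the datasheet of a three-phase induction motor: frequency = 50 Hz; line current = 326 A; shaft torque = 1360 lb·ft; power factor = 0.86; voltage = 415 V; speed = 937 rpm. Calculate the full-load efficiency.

τ = 1360 lb·ft × 1.356 = 1844 N·m
ω = 2π × 937/60 = 98.12 rad/s; P_out = τω = 1844 × 98.12 = 180933 W
P_in = √3·V_L·I_L·cosφ = 1.732 × 415 × 326 × 0.86 = 201517 W
η = P_out / P_in = 180933 / 201517 = 0.898 = 89.8%

89.8 %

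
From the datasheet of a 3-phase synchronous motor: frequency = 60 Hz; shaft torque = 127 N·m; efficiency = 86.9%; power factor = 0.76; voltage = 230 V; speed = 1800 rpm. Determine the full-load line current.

ω = 2π×1800/60 = 188.5 rad/s; P_out = τω = 127 × 188.5 = 23940 W
P_in = P_out / η = 23940 / 0.869 = 27549 W
I_L = P_in / (√3·V_L·cosφ) = 27549 / (1.732 × 230 × 0.76) = 91 A

91 A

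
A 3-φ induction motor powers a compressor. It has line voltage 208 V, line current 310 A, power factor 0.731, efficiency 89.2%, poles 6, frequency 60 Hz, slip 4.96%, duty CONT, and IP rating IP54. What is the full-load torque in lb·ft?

450 lb·ft

P_in = √3·V·I·cosφ = 1.732 × 208 × 310 × 0.731 = 81638 W
P_out = η·P_in = 0.892 × 81638 = 72821 W
n_s = 120×60/6 = 1200 rpm; n = 1200×(1−0.0496) = 1140 rpm
ω = 2π×1140/60 = 119.4 rad/s
τ = P_out/ω = 72821/119.4 = 609.9 N·m
In lb·ft: 609.9/1.356 = 450 lb·ft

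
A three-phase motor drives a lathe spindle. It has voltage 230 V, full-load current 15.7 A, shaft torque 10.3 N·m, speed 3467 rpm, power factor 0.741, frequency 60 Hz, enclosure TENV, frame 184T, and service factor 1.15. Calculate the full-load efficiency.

ω = 2π × 3467/60 = 363.1 rad/s; P_out = τω = 10.3 × 363.1 = 3740 W
P_in = √3·V_L·I_L·cosφ = 1.732 × 230 × 15.7 × 0.741 = 4634 W
η = P_out / P_in = 3740 / 4634 = 0.807 = 80.7%

80.7 %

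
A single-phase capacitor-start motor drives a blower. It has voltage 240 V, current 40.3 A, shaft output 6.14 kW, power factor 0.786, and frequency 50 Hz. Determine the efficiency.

80.8 %

P_out = 6.14 kW = 6140 W
P_in = V·I·cosφ = 240 × 40.3 × 0.786 = 7602 W
η = P_out / P_in = 6140 / 7602 = 0.808 = 80.8%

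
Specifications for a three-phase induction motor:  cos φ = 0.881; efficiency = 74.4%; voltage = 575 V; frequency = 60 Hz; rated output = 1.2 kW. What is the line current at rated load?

1.84 A

P_out = 1.2 kW = 1200 W
P_in = P_out / η = 1200 / 0.744 = 1613 W
I_L = P_in / (√3·V_L·cosφ) = 1613 / (1.732 × 575 × 0.881) = 1.84 A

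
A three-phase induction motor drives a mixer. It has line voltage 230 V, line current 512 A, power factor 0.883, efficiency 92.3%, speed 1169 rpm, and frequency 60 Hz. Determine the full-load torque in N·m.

1360 N·m

P_in = √3·V·I·cosφ = 1.732 × 230 × 512 × 0.883 = 180097 W
P_out = η·P_in = 0.923 × 180097 = 166230 W
n = 1169 rpm
ω = 2π×1169/60 = 122.4 rad/s
τ = P_out/ω = 166230/122.4 = 1360 N·m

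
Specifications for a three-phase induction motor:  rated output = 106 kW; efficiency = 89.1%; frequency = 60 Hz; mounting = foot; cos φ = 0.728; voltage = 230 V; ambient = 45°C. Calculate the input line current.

P_out = 106 kW = 106000 W
P_in = P_out / η = 106000 / 0.891 = 118967 W
I_L = P_in / (√3·V_L·cosφ) = 118967 / (1.732 × 230 × 0.728) = 410 A

410 A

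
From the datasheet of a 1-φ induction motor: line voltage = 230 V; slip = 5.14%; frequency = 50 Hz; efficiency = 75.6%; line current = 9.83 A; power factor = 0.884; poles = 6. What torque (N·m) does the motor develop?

P_in = V·I·cosφ = 230 × 9.83 × 0.884 = 1999 W
P_out = η·P_in = 0.756 × 1999 = 1511 W
n_s = 120×50/6 = 1000 rpm; n = 1000×(1−0.0514) = 949 rpm
ω = 2π×949/60 = 99.38 rad/s
τ = P_out/ω = 1511/99.38 = 15.2 N·m

15.2 N·m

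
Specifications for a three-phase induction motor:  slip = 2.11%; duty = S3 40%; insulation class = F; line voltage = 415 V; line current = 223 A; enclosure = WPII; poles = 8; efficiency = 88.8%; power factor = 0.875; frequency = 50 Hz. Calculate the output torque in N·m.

1620 N·m

P_in = √3·V·I·cosφ = 1.732 × 415 × 223 × 0.875 = 140252 W
P_out = η·P_in = 0.888 × 140252 = 124544 W
n_s = 120×50/8 = 750 rpm; n = 750×(1−0.0211) = 734 rpm
ω = 2π×734/60 = 76.86 rad/s
τ = P_out/ω = 124544/76.86 = 1620 N·m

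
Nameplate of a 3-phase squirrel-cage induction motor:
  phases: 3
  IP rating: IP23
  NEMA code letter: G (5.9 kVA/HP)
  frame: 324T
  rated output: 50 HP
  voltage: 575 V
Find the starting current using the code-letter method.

296 A

S_LR = 5.9 × 50 = 295 kVA
I_LR = S_LR/(√3·V_L) = 295000/(1.732×575) = 296 A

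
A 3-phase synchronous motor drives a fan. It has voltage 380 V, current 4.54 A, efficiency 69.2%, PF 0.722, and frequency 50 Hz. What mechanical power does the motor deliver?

1.49 kW

P_in = √3·V·I·cosφ = 1.732 × 380 × 4.54 × 0.722 = 2157 W
P_out = η·P_in = 0.692 × 2157 = 1493 W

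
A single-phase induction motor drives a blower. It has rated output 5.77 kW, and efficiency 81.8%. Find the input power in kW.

P_out = 5770 W
P_in = P_out/η = 5770/0.818 = 7054 W = 7.05 kW

7.05 kW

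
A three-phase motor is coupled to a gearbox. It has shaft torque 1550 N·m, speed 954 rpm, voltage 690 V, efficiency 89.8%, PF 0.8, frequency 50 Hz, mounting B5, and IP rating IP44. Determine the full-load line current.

ω = 2π×954/60 = 99.9 rad/s; P_out = τω = 1550 × 99.9 = 154845 W
P_in = P_out / η = 154845 / 0.898 = 172433 W
I_L = P_in / (√3·V_L·cosφ) = 172433 / (1.732 × 690 × 0.8) = 180 A

180 A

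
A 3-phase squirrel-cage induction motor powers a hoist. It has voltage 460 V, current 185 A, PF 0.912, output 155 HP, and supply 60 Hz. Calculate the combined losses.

P_in = √3·V·I·cosφ = 1.732×460×185×0.912 = 134423 W
P_out = 155×746 = 115630 W
Losses = P_in − P_out = 134423 − 115630 = 18793 W

18.8 kW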